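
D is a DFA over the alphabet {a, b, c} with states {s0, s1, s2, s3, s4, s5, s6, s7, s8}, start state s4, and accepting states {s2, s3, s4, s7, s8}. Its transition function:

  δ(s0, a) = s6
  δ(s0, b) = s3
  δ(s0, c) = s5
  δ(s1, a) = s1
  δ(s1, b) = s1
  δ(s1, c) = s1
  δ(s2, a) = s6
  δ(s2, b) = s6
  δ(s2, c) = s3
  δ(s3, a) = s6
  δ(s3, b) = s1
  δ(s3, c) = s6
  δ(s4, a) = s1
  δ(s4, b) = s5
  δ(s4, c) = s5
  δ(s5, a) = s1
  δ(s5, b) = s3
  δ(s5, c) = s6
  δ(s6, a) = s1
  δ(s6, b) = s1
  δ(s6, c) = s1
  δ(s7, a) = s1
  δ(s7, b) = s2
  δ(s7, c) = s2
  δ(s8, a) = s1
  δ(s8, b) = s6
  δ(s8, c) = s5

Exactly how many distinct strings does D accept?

The useful subgraph on states {s3, s4, s5} is acyclic, so L(D) is finite; the longest accepting path visits 3 useful states, giving maximum string length 2.
Counting accepting paths from s4 by length: 1 of length 0, 2 of length 2. Total 3.

3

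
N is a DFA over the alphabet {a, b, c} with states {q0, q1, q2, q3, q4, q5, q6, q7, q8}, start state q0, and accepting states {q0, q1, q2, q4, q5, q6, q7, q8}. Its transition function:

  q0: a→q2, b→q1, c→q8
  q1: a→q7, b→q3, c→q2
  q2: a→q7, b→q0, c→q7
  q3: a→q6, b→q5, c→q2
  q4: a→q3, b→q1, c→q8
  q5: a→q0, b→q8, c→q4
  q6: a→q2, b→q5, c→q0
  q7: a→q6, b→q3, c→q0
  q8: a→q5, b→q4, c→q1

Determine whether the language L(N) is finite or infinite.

infinite

State q0 is reachable from the start and can reach an accepting state, and it lies on the cycle q0 → q8 → q1 → q2 → q0.
Traversing that cycle any number of times yields accepted strings of unbounded length, so the language is infinite.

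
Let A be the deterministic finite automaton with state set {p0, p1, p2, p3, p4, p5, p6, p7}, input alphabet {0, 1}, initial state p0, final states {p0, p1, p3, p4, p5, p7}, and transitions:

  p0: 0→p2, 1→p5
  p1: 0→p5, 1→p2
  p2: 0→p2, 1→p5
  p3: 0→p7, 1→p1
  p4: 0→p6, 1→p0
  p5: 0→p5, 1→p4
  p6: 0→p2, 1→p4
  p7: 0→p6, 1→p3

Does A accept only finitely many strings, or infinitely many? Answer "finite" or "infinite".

infinite

State p2 is reachable from the start and can reach an accepting state, and it lies on the cycle p2 → p2.
Traversing that cycle any number of times yields accepted strings of unbounded length, so the language is infinite.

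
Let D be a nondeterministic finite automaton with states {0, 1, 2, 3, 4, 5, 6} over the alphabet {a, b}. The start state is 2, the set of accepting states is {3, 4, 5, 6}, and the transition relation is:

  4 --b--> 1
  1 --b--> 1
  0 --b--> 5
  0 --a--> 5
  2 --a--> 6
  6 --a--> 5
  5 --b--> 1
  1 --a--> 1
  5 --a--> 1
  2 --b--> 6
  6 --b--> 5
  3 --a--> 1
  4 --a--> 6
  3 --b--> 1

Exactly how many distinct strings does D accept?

The useful subgraph on states {2, 5, 6} is acyclic, so L(D) is finite; the longest accepting path visits 3 useful states, giving maximum string length 2.
Counting accepting paths from 2 by length: 2 of length 1, 4 of length 2. Total 6.

6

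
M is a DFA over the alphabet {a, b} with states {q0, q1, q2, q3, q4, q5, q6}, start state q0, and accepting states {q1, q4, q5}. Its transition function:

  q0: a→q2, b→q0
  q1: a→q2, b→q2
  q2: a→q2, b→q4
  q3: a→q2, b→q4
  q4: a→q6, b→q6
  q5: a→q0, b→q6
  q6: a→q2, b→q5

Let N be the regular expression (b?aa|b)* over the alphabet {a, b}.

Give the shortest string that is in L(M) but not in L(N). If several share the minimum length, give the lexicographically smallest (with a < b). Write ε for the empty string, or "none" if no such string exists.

The string ab is accepted by M but not by N.
No shorter string lies in the difference, and ab is the lexicographically first length-2 string in L(M) \ L(N).

ab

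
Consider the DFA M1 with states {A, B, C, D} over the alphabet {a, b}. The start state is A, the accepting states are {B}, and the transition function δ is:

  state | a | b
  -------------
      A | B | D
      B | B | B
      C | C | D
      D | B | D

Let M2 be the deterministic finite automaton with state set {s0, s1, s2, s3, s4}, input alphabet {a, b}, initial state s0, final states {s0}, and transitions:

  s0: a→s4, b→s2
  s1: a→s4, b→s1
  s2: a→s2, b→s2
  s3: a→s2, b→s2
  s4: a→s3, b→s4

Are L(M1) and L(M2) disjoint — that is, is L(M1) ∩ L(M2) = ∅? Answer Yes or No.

Exploring the product automaton M1 × M2 from the start pair (A, s0), following both machines on each input symbol, reaches 5 state pairs: (A, s0), (B, s4), (D, s2), (B, s3), (B, s2).
M1 accepts in {B} and M2 accepts in {s0}; no reachable pair has both components accepting, so no string drives both machines to acceptance simultaneously and L(M1) ∩ L(M2) = ∅.
So no string is accepted by both, and the intersection is empty.

Yes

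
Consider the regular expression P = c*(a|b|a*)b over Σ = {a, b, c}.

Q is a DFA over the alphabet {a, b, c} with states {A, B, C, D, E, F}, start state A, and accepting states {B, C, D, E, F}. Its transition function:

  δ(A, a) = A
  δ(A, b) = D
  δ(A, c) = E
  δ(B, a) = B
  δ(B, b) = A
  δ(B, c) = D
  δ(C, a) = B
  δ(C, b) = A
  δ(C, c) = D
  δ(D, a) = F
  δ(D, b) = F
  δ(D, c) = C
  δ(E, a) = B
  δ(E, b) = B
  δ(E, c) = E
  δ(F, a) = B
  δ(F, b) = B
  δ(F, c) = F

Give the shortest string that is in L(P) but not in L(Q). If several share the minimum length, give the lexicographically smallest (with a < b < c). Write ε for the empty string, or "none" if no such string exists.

cab

The string cab is accepted by P but not by Q.
No shorter string lies in the difference, and cab is the lexicographically first length-3 string in L(P) \ L(Q).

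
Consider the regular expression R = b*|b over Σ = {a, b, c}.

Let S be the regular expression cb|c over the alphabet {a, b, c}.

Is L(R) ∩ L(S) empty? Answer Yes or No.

Converting the expression R to a DFA (subset construction, then merging equivalent states) gives the minimal DFA with states {r0, r1}, start state r0, accepting states {r0} and transitions r0: a→r1, b→r0, c→r1; r1: a→r1, b→r1, c→r1.
Converting the expression S to a DFA (subset construction, then merging equivalent states) gives the minimal DFA with states {s0, s1, s2, s3}, start state s0, accepting states {s2, s3} and transitions s0: a→s1, b→s1, c→s2; s1: a→s1, b→s1, c→s1; s2: a→s1, b→s3, c→s1; s3: a→s1, b→s1, c→s1.
Exploring the product automaton R × S from the start pair (r0, s0), following both machines on each input symbol, reaches 5 state pairs: (r0, s0), (r1, s1), (r0, s1), (r1, s2), (r1, s3).
R accepts in {r0} and S accepts in {s2, s3}; no reachable pair has both components accepting, so no string drives both machines to acceptance simultaneously and L(R) ∩ L(S) = ∅.
So no string is accepted by both, and the intersection is empty.

Yes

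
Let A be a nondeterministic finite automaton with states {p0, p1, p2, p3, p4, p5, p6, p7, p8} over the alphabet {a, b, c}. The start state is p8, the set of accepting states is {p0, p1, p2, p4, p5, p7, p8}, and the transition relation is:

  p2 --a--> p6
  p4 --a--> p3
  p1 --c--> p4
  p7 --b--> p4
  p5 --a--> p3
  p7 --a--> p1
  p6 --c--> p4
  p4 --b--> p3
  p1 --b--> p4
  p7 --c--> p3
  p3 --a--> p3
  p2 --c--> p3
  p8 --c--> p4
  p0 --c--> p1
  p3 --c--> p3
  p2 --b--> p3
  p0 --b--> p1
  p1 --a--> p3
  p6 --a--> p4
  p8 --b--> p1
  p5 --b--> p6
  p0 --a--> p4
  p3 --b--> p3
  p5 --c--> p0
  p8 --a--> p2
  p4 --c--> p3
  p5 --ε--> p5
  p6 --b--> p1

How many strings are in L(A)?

The useful subgraph on states {p1, p2, p4, p6, p8} is acyclic, so L(A) is finite; the longest accepting path visits 5 useful states, giving maximum string length 4.
Counting accepting paths from p8 by length: 1 of length 0, 3 of length 1, 2 of length 2, 3 of length 3, 2 of length 4. Total 11.

11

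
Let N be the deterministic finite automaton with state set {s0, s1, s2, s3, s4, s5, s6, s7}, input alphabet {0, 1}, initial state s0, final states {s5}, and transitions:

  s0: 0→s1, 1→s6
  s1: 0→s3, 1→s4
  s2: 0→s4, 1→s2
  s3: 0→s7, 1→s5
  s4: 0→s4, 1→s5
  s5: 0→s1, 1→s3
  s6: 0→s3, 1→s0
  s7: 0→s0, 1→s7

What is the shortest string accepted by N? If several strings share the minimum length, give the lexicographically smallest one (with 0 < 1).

001

A breadth-first search from s0 reaches an accepting state first via the path s0 → s1 → s3 → s5 on input 001.
No string of length < 3 is accepted (BFS exhausts all shorter strings without reaching an accepting state), and 001 is the lexicographically least accepting string of length 3.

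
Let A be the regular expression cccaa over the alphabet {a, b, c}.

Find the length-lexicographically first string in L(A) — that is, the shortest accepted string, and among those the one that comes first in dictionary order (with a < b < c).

cccaa

By inspection of the expression, no string of length less than 5 matches, and cccaa is the lexicographically first match of length 5.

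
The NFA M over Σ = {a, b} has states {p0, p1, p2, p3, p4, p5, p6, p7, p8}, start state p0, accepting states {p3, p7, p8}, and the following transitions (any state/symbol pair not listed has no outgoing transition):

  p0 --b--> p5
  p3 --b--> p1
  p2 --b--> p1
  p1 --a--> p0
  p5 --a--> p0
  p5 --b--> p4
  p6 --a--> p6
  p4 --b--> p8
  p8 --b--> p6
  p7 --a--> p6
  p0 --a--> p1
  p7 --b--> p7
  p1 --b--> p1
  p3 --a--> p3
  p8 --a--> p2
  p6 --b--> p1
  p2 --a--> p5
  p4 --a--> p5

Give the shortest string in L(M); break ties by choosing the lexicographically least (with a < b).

A breadth-first search from p0 reaches an accepting state first via the path p0 → p5 → p4 → p8 on input bbb.
No string of length < 3 is accepted (BFS exhausts all shorter strings without reaching an accepting state), and bbb is the lexicographically least accepting string of length 3.

bbb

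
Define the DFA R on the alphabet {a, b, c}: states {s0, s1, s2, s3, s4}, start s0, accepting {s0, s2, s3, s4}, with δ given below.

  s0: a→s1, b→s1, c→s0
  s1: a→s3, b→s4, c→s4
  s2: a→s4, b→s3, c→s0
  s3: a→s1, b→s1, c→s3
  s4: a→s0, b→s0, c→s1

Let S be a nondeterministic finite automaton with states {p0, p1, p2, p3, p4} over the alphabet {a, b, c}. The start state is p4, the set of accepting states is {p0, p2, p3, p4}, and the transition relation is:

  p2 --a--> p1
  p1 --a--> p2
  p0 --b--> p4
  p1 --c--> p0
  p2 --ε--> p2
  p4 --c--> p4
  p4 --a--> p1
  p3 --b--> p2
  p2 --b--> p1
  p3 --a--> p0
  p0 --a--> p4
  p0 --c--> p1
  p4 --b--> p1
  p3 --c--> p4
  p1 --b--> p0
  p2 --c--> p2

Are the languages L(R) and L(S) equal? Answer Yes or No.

Yes

Exploring the product automaton R × S from the start pair (s0, p4), following both machines on each input symbol, reaches 4 state pairs: (s0, p4), (s1, p1), (s3, p2), (s4, p0).
R accepts in {s0, s2, s3, s4} and S accepts in {p0, p2, p3, p4}. In every reachable pair the two components are either both accepting — (s0, p4), (s3, p2), (s4, p0) — or both non-accepting, so no string is accepted by exactly one of the machines: L(R) \ L(S) and L(S) \ L(R) are both empty.
Hence every string is accepted by R iff it is accepted by S, and the two languages coincide.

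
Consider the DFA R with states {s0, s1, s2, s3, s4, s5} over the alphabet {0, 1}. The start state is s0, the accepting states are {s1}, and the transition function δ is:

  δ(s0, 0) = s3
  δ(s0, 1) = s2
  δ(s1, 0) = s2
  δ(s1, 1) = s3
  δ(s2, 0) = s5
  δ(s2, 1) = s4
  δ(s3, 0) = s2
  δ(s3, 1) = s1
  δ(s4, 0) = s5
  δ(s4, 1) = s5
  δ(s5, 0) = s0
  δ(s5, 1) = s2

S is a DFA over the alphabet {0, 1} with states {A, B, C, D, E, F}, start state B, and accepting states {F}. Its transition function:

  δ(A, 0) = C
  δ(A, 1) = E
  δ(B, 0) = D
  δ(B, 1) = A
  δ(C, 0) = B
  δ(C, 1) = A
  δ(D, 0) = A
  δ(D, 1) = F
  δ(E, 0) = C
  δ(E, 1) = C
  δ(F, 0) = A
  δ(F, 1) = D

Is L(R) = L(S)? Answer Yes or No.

Exploring the product automaton R × S from the start pair (s0, B), following both machines on each input symbol, reaches 6 state pairs: (s0, B), (s3, D), (s2, A), (s1, F), (s5, C), (s4, E).
R accepts in {s1} and S accepts in {F}. In every reachable pair the two components are either both accepting — (s1, F) — or both non-accepting, so no string is accepted by exactly one of the machines: L(R) \ L(S) and L(S) \ L(R) are both empty.
Hence every string is accepted by R iff it is accepted by S, and the two languages coincide.

Yes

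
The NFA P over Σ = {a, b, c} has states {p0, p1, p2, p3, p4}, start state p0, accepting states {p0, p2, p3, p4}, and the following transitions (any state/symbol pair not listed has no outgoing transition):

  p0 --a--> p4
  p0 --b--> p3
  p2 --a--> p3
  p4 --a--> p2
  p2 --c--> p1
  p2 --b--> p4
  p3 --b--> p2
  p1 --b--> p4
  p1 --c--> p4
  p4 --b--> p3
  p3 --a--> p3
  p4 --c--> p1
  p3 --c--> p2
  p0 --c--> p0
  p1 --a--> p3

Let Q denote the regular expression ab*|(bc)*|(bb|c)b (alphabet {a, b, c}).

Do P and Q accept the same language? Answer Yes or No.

No

The string b is accepted by P but rejected by Q.
So L(P) ≠ L(Q).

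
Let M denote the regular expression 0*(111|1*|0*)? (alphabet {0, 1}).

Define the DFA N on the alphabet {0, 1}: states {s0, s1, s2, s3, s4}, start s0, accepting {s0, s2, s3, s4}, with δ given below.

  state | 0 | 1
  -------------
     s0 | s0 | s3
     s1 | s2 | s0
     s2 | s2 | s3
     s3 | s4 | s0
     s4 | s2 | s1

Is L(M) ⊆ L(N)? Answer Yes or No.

Converting the expression M to a DFA (subset construction, then merging equivalent states) gives the minimal DFA with states {m0, m1, m2}, start state m0, accepting states {m0, m1} and transitions m0: 0→m0, 1→m1; m1: 0→m2, 1→m1; m2: 0→m2, 1→m2.
Exploring the product automaton M × N from the start pair (m0, s0), following both machines on each input symbol, reaches 8 state pairs: (m0, s0), (m1, s3), (m2, s4), (m1, s0), (m2, s2), (m2, s1), (m2, s0), (m2, s3).
M accepts in {m0, m1} and N accepts in {s0, s2, s3, s4}. The reachable pairs whose M-component is accepting are (m0, s0), (m1, s3), (m1, s0); in each of them the N-component is accepting too, so the product for L(M) \ L(N) (M-component accepting, N-component rejecting) has no reachable accepting pair and the difference is empty.
Hence every string in L(M) is also in L(N).

Yes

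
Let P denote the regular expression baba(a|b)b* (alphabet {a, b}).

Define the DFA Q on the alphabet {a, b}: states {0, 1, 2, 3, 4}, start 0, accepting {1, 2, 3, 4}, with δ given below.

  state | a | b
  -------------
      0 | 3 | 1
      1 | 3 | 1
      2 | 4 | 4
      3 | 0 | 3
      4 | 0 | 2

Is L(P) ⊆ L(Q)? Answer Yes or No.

Converting the expression P to a DFA (subset construction, then merging equivalent states) gives the minimal DFA with states {p0, p1, p2, p3, p4, p5, p6}, start state p0, accepting states {p6} and transitions p0: a→p1, b→p2; p1: a→p1, b→p1; p2: a→p3, b→p1; p3: a→p1, b→p4; p4: a→p5, b→p1; p5: a→p6, b→p6; p6: a→p1, b→p6.
Exploring the product automaton P × Q from the start pair (p0, 0), following both machines on each input symbol, reaches 10 state pairs: (p0, 0), (p1, 3), (p2, 1), (p1, 0), (p3, 3), (p1, 1), (p4, 3), (p5, 0), (p6, 3), (p6, 1).
P accepts in {p6} and Q accepts in {1, 2, 3, 4}. The reachable pairs whose P-component is accepting are (p6, 3), (p6, 1); in each of them the Q-component is accepting too, so the product for L(P) \ L(Q) (P-component accepting, Q-component rejecting) has no reachable accepting pair and the difference is empty.
Hence every string in L(P) is also in L(Q).

Yes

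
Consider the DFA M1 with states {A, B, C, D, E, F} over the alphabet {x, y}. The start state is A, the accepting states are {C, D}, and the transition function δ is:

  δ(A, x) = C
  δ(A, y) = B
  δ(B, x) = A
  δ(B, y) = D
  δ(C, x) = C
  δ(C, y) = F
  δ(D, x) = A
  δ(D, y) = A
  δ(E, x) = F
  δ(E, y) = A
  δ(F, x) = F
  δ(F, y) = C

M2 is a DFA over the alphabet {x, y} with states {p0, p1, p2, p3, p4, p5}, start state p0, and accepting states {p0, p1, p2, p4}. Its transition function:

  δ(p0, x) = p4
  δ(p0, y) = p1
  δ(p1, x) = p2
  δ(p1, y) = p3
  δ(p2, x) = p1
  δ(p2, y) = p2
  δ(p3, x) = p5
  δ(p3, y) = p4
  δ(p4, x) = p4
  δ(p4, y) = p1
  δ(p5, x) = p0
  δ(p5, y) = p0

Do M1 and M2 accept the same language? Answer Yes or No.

No

The string yy is accepted by M1 but rejected by M2.
So L(M1) ≠ L(M2).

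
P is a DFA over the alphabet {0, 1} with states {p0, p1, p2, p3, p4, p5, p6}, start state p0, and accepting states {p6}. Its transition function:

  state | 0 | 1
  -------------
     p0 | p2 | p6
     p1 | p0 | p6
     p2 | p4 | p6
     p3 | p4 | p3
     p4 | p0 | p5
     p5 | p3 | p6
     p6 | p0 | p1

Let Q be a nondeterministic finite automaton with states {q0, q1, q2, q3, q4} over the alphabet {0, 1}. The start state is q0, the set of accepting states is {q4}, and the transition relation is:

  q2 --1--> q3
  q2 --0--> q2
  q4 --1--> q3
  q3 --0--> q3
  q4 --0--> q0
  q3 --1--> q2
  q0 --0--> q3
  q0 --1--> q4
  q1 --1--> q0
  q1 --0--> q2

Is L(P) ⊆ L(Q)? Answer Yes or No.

The string 01 is in L(P) but not in L(Q).
So L(P) ⊄ L(Q).

No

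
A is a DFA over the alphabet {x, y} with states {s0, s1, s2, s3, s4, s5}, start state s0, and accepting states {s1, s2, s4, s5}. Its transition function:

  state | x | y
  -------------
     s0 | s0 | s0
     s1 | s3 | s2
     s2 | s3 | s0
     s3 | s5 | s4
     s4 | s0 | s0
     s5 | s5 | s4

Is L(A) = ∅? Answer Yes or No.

The states reachable from the start state are {s0}.
None of the accepting states {s1, s2, s4, s5} is reachable, so no string is accepted and L(A) = ∅.

Yes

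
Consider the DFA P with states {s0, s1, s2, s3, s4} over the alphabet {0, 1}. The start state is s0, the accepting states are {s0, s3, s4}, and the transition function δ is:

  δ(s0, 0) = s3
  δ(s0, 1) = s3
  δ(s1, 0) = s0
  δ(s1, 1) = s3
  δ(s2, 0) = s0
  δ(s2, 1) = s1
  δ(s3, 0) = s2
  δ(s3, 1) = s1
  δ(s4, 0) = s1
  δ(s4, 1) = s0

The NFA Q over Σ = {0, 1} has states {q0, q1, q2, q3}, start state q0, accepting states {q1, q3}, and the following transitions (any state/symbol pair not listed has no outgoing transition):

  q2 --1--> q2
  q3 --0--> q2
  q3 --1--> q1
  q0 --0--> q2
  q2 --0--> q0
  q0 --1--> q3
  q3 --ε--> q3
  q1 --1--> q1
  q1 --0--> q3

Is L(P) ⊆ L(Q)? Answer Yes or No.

No

The empty string ε is in L(P) but not in L(Q).
So L(P) ⊄ L(Q).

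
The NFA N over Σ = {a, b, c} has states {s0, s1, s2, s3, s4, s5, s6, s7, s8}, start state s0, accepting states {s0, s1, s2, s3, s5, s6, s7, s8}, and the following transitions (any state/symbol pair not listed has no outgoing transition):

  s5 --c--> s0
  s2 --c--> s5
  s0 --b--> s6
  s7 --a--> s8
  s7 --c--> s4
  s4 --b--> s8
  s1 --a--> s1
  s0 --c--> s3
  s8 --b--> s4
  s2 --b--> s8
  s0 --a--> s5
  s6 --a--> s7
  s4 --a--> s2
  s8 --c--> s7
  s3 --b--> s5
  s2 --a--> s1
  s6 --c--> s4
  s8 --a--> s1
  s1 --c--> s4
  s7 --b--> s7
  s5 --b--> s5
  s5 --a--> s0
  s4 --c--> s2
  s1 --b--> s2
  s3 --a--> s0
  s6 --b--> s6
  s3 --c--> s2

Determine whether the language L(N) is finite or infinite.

State s0 is reachable from the start and can reach an accepting state, and it lies on the cycle s0 → s3 → s0.
Traversing that cycle any number of times yields accepted strings of unbounded length, so the language is infinite.

infinite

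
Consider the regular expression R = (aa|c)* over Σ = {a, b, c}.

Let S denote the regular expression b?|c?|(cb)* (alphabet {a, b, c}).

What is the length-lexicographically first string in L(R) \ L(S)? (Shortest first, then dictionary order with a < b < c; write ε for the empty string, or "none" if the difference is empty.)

The string aa is accepted by R but not by S.
No shorter string lies in the difference, and aa is the lexicographically first length-2 string in L(R) \ L(S).

aa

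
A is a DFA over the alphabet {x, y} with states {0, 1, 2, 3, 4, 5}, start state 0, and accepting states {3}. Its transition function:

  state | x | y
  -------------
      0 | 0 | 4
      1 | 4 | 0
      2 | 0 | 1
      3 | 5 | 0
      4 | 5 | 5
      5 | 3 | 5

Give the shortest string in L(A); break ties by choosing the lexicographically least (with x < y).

A breadth-first search from 0 reaches an accepting state first via the path 0 → 4 → 5 → 3 on input yxx.
No string of length < 3 is accepted (BFS exhausts all shorter strings without reaching an accepting state), and yxx is the lexicographically least accepting string of length 3.

yxx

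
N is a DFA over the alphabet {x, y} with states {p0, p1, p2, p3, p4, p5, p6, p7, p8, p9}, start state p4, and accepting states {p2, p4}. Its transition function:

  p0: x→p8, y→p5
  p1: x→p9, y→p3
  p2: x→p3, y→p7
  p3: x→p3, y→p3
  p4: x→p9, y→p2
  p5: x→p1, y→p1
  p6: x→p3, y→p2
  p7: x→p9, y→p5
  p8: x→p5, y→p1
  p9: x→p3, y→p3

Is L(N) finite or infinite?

The useful states (reachable from p4 and able to reach an accepting state) are {p2, p4}.
Restricted to these states the transition graph has no cycle, so every accepting path has bounded length and L is finite.

finite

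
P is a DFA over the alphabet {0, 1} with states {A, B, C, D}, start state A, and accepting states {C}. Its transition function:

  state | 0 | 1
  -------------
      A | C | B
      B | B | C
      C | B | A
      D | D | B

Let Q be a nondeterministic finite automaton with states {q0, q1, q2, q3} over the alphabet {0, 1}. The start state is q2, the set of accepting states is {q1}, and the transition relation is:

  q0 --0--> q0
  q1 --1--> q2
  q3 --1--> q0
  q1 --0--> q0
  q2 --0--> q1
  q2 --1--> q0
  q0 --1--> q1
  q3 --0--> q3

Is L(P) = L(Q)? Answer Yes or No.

Exploring the product automaton P × Q from the start pair (A, q2), following both machines on each input symbol, reaches 3 state pairs: (A, q2), (C, q1), (B, q0).
P accepts in {C} and Q accepts in {q1}. In every reachable pair the two components are either both accepting — (C, q1) — or both non-accepting, so no string is accepted by exactly one of the machines: L(P) \ L(Q) and L(Q) \ L(P) are both empty.
Hence every string is accepted by P iff it is accepted by Q, and the two languages coincide.

Yes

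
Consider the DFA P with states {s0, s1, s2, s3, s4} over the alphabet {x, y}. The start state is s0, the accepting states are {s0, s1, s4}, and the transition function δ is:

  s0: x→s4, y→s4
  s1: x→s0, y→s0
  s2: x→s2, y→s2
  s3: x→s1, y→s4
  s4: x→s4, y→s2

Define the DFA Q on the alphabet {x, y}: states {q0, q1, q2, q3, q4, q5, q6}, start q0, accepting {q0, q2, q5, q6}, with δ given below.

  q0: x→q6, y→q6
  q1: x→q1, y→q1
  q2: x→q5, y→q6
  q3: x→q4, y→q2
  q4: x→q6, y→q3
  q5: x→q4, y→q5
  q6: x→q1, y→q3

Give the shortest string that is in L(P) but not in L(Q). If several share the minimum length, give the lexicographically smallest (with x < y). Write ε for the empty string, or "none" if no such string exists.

xx

The string xx is accepted by P but not by Q.
No shorter string lies in the difference, and xx is the lexicographically first length-2 string in L(P) \ L(Q).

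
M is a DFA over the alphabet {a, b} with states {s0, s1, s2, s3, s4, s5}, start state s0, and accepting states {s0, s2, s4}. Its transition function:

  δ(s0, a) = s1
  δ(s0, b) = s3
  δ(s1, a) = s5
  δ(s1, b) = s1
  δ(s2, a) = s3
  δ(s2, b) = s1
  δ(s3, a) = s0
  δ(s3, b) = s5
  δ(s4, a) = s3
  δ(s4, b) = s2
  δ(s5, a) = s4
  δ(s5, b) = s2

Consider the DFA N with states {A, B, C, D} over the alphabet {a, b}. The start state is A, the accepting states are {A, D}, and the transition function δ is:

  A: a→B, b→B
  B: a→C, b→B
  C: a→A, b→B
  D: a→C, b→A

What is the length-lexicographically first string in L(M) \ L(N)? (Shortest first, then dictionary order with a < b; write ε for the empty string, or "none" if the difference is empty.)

ba

The string ba is accepted by M but not by N.
No shorter string lies in the difference, and ba is the lexicographically first length-2 string in L(M) \ L(N).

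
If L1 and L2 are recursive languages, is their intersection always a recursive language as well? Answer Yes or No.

Yes

Run both deciders on the input and accept iff both accept; the combined machine always halts.
So the recursive languages are closed under intersection.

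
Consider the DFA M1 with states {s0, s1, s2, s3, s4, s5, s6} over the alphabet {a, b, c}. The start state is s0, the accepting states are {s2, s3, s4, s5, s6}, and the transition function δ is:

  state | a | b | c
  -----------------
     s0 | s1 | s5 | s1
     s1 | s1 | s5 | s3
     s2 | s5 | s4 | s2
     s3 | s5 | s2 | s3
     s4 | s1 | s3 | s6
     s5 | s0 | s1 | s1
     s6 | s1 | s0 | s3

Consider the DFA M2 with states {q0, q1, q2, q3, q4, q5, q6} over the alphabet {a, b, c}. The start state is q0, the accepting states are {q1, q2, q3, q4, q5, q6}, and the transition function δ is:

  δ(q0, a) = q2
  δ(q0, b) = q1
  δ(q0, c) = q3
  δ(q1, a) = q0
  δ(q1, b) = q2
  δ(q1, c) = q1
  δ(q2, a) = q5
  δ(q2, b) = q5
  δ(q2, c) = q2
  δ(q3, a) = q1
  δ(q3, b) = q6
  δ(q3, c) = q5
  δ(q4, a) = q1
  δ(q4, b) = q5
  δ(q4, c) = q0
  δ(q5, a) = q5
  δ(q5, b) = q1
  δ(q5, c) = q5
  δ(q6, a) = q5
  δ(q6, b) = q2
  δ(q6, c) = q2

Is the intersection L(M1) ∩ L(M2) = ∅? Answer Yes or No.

No

The string b is accepted by both M1 and M2.
Hence L(M1) ∩ L(M2) ≠ ∅.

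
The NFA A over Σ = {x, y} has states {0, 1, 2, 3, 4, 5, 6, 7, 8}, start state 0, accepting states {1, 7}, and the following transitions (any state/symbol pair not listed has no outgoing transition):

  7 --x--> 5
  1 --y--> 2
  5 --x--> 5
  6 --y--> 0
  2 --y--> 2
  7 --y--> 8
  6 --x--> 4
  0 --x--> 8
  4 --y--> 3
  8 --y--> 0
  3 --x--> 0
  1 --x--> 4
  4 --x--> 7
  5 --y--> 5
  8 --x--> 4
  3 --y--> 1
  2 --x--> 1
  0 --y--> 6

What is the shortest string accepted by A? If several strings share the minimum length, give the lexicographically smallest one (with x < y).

A breadth-first search from 0 reaches an accepting state first via the path 0 → 8 → 4 → 7 on input xxx.
No string of length < 3 is accepted (BFS exhausts all shorter strings without reaching an accepting state), and xxx is the lexicographically least accepting string of length 3.

xxx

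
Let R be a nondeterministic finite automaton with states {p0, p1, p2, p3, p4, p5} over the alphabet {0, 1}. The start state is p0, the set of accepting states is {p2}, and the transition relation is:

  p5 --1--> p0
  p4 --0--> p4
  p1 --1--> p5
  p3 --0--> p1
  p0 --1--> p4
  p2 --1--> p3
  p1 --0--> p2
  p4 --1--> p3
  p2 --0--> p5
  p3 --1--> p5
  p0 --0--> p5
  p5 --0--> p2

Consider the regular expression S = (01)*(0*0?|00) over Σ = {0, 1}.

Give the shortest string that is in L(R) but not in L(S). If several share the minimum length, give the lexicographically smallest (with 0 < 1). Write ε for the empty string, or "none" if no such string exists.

1100

The string 1100 is accepted by R but not by S.
No shorter string lies in the difference, and 1100 is the lexicographically first length-4 string in L(R) \ L(S).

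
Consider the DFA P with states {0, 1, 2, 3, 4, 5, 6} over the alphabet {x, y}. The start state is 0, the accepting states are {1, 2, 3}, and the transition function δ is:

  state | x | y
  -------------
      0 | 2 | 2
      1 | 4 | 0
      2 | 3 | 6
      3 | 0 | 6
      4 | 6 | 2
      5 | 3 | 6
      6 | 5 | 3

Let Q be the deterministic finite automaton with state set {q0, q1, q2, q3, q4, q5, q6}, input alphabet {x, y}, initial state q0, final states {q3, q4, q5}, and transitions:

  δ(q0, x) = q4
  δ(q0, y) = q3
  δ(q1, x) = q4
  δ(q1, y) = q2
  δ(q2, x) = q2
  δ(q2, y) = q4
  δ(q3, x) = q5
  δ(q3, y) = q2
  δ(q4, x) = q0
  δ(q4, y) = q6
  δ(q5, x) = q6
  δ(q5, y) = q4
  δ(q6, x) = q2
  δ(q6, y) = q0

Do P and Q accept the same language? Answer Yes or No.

No

The string xx is accepted by P but rejected by Q.
So L(P) ≠ L(Q).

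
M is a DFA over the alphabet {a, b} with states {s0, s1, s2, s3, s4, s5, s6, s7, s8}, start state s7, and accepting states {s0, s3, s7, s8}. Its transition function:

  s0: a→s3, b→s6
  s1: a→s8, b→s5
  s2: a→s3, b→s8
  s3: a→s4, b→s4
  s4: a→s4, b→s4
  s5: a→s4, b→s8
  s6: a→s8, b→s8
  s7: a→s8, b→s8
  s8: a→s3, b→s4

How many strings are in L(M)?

The useful subgraph on states {s3, s7, s8} is acyclic, so L(M) is finite; the longest accepting path visits 3 useful states, giving maximum string length 2.
Counting accepting paths from s7 by length: 1 of length 0, 2 of length 1, 2 of length 2. Total 5.

5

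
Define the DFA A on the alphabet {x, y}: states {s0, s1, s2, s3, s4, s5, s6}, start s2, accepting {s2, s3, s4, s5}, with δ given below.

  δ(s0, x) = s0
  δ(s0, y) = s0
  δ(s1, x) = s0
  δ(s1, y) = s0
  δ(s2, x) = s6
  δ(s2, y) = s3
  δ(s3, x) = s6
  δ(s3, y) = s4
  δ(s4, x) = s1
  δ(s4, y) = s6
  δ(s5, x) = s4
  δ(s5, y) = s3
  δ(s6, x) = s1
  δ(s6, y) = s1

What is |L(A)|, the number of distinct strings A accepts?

3

The useful subgraph on states {s2, s3, s4} is acyclic, so L(A) is finite; the longest accepting path visits 3 useful states, giving maximum string length 2.
Counting accepting paths from s2 by length: 1 of length 0, 1 of length 1, 1 of length 2. Total 3.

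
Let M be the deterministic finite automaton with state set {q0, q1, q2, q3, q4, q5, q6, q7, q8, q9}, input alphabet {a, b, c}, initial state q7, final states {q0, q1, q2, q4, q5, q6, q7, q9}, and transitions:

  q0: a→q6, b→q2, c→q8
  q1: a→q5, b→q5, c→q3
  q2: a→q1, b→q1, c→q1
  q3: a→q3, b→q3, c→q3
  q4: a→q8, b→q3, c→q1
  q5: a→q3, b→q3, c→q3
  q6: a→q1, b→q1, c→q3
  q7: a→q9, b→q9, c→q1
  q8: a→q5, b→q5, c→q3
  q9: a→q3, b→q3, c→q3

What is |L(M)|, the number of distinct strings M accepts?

6

The useful subgraph on states {q1, q5, q7, q9} is acyclic, so L(M) is finite; the longest accepting path visits 3 useful states, giving maximum string length 2.
Counting accepting paths from q7 by length: 1 of length 0, 3 of length 1, 2 of length 2. Total 6.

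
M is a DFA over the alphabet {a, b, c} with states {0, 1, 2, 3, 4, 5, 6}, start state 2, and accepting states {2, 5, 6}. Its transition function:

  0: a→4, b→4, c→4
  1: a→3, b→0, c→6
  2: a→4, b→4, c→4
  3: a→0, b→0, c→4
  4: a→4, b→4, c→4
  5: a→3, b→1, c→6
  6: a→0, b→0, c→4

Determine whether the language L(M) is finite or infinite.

finite

The useful states (reachable from 2 and able to reach an accepting state) are {2}.
Restricted to these states the transition graph has no cycle, so every accepting path has bounded length and L is finite.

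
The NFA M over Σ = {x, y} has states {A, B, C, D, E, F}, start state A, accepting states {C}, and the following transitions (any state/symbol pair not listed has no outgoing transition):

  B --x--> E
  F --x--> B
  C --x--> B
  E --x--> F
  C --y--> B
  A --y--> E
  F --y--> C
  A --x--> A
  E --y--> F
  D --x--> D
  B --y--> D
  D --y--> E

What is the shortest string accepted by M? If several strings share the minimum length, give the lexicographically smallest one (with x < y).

yxy

A breadth-first search from A reaches an accepting state first via the path A → E → F → C on input yxy.
No string of length < 3 is accepted (BFS exhausts all shorter strings without reaching an accepting state), and yxy is the lexicographically least accepting string of length 3.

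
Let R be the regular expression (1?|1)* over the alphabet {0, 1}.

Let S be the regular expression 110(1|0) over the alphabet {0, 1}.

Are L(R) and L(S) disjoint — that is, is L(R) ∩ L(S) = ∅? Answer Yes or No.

Converting the expression R to a DFA (subset construction, then merging equivalent states) gives the minimal DFA with states {r0, r1}, start state r0, accepting states {r0} and transitions r0: 0→r1, 1→r0; r1: 0→r1, 1→r1.
Converting the expression S to a DFA (subset construction, then merging equivalent states) gives the minimal DFA with states {s0, s1, s2, s3, s4, s5}, start state s0, accepting states {s5} and transitions s0: 0→s1, 1→s2; s1: 0→s1, 1→s1; s2: 0→s1, 1→s3; s3: 0→s4, 1→s1; s4: 0→s5, 1→s5; s5: 0→s1, 1→s1.
Exploring the product automaton R × S from the start pair (r0, s0), following both machines on each input symbol, reaches 7 state pairs: (r0, s0), (r1, s1), (r0, s2), (r0, s3), (r1, s4), (r0, s1), (r1, s5).
R accepts in {r0} and S accepts in {s5}; no reachable pair has both components accepting, so no string drives both machines to acceptance simultaneously and L(R) ∩ L(S) = ∅.
So no string is accepted by both, and the intersection is empty.

Yes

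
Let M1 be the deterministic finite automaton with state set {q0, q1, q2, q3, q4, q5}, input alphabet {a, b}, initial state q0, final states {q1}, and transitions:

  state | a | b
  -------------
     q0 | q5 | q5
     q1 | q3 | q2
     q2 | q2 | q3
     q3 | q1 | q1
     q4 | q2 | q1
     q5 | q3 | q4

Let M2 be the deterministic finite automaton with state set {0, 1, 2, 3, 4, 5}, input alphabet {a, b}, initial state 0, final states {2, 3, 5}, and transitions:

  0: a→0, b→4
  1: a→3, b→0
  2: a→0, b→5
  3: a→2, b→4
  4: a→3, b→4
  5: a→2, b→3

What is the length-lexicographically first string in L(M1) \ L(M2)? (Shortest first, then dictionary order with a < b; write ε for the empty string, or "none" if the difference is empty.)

aaa

The string aaa is accepted by M1 but not by M2.
No shorter string lies in the difference, and aaa is the lexicographically first length-3 string in L(M1) \ L(M2).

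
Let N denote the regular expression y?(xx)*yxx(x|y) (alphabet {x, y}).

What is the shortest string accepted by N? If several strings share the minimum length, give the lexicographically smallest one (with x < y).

By inspection of the expression, no string of length less than 4 matches, and yxxx is the lexicographically first match of length 4.

yxxx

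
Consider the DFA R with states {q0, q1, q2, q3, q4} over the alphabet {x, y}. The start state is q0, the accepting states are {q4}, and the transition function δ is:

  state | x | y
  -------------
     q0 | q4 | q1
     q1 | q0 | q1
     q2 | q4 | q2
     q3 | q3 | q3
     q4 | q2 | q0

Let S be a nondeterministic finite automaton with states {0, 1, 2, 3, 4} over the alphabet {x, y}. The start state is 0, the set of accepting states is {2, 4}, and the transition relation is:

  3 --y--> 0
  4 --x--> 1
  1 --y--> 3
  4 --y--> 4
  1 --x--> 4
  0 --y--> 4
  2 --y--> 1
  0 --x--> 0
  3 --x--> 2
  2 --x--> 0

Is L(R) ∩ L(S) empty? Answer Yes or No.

The string yxx is accepted by both R and S.
Hence L(R) ∩ L(S) ≠ ∅.

No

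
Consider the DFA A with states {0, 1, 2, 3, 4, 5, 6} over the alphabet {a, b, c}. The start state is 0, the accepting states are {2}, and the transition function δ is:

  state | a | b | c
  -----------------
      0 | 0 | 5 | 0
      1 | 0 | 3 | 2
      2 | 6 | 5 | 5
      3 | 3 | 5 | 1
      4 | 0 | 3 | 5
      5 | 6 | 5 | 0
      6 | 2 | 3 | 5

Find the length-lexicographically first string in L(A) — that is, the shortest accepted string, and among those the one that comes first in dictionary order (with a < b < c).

baa

A breadth-first search from 0 reaches an accepting state first via the path 0 → 5 → 6 → 2 on input baa.
No string of length < 3 is accepted (BFS exhausts all shorter strings without reaching an accepting state), and baa is the lexicographically least accepting string of length 3.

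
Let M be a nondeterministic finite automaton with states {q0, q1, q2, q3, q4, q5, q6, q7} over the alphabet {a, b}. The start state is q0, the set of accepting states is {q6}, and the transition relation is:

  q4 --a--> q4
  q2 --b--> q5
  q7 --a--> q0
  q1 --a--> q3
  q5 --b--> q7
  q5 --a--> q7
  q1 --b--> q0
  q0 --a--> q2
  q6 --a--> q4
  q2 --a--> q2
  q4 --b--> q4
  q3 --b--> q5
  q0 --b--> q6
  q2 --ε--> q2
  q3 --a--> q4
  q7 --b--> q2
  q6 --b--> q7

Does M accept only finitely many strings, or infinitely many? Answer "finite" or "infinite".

State q2 is reachable from the start and can reach an accepting state, and it lies on the cycle q2 → q2.
Traversing that cycle any number of times yields accepted strings of unbounded length, so the language is infinite.

infinite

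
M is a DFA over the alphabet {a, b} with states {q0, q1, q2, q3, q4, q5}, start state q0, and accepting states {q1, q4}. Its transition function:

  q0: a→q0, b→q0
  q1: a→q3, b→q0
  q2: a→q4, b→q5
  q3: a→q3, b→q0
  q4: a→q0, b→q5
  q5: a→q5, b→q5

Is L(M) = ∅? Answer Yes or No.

The states reachable from the start state are {q0}.
None of the accepting states {q1, q4} is reachable, so no string is accepted and L(M) = ∅.

Yes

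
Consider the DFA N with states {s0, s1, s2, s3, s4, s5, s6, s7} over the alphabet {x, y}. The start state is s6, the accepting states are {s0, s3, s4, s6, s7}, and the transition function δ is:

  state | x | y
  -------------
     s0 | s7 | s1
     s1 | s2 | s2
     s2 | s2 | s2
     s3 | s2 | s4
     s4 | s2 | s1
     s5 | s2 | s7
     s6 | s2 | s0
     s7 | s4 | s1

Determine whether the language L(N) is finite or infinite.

finite

The useful states (reachable from s6 and able to reach an accepting state) are {s0, s4, s6, s7}.
Restricted to these states the transition graph has no cycle, so every accepting path has bounded length and L is finite.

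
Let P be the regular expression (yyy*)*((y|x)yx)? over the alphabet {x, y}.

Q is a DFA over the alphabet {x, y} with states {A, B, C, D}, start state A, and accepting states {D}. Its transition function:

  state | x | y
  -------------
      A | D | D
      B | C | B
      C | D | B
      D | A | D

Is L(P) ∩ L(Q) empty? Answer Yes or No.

No

The string yy is accepted by both P and Q.
Hence L(P) ∩ L(Q) ≠ ∅.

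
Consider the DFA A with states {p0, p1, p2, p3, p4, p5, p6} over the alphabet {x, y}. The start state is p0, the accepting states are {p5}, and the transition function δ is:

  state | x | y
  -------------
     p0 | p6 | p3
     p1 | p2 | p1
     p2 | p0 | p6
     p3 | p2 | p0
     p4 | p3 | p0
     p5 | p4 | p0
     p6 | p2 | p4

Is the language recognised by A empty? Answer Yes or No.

The states reachable from the start state are {p0, p2, p3, p4, p6}.
None of the accepting states {p5} is reachable, so no string is accepted and L(A) = ∅.

Yes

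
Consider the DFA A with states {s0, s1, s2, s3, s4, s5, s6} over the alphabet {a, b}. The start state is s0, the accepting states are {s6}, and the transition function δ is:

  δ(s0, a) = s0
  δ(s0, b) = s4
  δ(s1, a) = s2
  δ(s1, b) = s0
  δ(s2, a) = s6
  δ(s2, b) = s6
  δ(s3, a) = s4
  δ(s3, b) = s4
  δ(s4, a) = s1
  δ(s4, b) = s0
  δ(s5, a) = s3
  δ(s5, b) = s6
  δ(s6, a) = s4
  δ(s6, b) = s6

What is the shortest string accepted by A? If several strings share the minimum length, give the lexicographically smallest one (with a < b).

baaa

A breadth-first search from s0 reaches an accepting state first via the path s0 → s4 → s1 → s2 → s6 on input baaa.
No string of length < 4 is accepted (BFS exhausts all shorter strings without reaching an accepting state), and baaa is the lexicographically least accepting string of length 4.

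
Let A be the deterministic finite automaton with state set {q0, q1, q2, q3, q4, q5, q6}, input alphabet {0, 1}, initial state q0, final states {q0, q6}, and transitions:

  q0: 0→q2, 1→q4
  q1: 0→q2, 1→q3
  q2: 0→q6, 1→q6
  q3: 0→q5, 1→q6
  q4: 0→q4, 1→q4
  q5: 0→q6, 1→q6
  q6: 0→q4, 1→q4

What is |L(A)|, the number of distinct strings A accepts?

The useful subgraph on states {q0, q2, q6} is acyclic, so L(A) is finite; the longest accepting path visits 3 useful states, giving maximum string length 2.
Counting accepting paths from q0 by length: 1 of length 0, 2 of length 2. Total 3.

3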